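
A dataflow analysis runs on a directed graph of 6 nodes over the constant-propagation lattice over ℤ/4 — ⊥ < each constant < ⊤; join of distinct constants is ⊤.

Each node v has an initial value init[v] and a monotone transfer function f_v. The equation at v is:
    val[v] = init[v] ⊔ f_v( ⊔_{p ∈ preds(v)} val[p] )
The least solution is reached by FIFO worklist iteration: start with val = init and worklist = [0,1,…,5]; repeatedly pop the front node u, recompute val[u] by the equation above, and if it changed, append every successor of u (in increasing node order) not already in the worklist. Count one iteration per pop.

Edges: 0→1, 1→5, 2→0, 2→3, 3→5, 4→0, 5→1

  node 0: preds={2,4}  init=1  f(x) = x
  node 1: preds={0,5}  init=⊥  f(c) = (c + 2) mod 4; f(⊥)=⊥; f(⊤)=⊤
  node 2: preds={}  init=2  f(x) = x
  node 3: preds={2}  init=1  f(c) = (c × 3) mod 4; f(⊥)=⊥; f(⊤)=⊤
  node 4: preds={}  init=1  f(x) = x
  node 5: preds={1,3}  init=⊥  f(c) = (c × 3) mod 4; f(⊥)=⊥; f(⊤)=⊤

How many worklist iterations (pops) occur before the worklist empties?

7

Iteration log — 7 steps:
  step 1. node 0  ⊔preds=⊤  new=⊤  old=1  +wl: 
  step 2. node 1  ⊔preds=⊤  new=⊤  old=⊥  +wl: 
  step 3. node 2  ⊔preds=⊥  new=2  stable
  step 4. node 3  ⊔preds=2  new=⊤  old=1  +wl: 
  step 5. node 4  ⊔preds=⊥  new=1  stable
  step 6. node 5  ⊔preds=⊤  new=⊤  old=⊥  +wl: 1
  step 7. node 1  ⊔preds=⊤  new=⊤  stable

Least fixpoint reached:
  node 0: ⊤
  node 1: ⊤
  node 2: 2
  node 3: ⊤
  node 4: 1
  node 5: ⊤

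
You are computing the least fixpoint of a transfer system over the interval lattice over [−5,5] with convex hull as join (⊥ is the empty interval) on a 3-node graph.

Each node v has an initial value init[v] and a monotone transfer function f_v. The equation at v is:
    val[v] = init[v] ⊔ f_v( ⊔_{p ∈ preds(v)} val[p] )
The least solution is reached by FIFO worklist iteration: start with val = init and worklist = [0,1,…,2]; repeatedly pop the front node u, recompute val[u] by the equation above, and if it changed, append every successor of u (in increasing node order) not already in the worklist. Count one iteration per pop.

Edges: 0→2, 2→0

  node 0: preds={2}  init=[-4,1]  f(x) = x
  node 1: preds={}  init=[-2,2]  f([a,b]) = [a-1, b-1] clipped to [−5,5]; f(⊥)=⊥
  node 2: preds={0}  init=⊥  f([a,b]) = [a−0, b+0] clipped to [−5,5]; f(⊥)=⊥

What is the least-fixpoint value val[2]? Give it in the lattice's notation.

Iteration log — 4 steps:
  step 1. node 0  ⊔preds=⊥  new=[-4,1]  stable
  step 2. node 1  ⊔preds=⊥  new=[-2,2]  stable
  step 3. node 2  ⊔preds=[-4,1]  new=[-4,1]  old=⊥  +wl: 0
  step 4. node 0  ⊔preds=[-4,1]  new=[-4,1]  stable

Least fixpoint reached:
  node 0: [-4,1]
  node 1: [-2,2]
  node 2: [-4,1]

[-4,1]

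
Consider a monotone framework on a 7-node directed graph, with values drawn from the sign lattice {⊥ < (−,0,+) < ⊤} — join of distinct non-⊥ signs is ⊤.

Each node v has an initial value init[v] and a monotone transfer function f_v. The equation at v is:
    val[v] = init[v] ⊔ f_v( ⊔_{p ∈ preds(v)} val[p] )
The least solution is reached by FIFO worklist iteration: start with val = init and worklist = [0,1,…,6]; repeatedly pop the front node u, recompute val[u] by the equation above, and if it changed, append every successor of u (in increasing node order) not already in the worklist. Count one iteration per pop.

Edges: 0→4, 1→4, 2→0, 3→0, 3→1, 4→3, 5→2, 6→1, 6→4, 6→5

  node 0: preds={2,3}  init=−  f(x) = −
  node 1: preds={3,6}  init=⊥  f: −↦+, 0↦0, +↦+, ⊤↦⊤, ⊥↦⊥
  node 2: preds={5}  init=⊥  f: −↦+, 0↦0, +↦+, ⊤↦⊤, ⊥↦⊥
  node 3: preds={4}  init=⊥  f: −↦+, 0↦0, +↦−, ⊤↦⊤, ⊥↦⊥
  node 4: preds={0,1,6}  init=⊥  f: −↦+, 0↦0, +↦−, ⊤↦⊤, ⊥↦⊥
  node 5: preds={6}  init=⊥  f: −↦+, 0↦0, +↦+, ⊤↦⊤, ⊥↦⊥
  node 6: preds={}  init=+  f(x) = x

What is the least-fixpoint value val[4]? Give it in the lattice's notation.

Iteration log — 12 steps:
  step 1. node 0  ⊔preds=⊥  new=−  stable
  step 2. node 1  ⊔preds=+  new=+  old=⊥  +wl: 
  step 3. node 2  ⊔preds=⊥  new=⊥  stable
  step 4. node 3  ⊔preds=⊥  new=⊥  stable
  step 5. node 4  ⊔preds=⊤  new=⊤  old=⊥  +wl: 3
  step 6. node 5  ⊔preds=+  new=+  old=⊥  +wl: 2
  step 7. node 6  ⊔preds=⊥  new=+  stable
  step 8. node 3  ⊔preds=⊤  new=⊤  old=⊥  +wl: 0,1
  step 9. node 2  ⊔preds=+  new=+  old=⊥  +wl: 
  step 10. node 0  ⊔preds=⊤  new=−  stable
  step 11. node 1  ⊔preds=⊤  new=⊤  old=+  +wl: 4
  step 12. node 4  ⊔preds=⊤  new=⊤  stable

Least fixpoint reached:
  node 0: −
  node 1: ⊤
  node 2: +
  node 3: ⊤
  node 4: ⊤
  node 5: +
  node 6: +

⊤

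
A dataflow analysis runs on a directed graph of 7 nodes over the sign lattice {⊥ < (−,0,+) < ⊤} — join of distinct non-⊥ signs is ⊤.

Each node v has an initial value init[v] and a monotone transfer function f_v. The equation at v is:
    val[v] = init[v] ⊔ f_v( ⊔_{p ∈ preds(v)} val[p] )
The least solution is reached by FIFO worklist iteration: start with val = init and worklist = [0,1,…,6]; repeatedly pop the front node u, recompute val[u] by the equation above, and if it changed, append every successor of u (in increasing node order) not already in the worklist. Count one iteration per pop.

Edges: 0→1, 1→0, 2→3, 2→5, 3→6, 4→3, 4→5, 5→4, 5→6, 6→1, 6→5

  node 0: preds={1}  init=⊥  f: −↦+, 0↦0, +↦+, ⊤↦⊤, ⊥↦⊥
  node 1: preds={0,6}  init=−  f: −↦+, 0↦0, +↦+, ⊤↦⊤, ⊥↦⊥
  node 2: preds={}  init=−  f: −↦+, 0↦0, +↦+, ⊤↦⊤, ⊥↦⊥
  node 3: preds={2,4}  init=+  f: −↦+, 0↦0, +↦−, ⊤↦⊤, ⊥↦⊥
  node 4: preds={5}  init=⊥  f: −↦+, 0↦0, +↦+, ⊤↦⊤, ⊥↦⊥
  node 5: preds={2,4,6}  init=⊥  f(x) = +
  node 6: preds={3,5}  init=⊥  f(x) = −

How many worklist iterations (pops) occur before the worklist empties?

Worklist (13 pops):
  #1 pop 0: in=− → + (was ⊥); enqueue []
  #2 pop 1: in=+ → ⊤ (was −); enqueue [0]
  #3 pop 2: in=⊥ → − (no change)
  #4 pop 3: in=− → + (no change)
  #5 pop 4: in=⊥ → ⊥ (no change)
  #6 pop 5: in=− → + (was ⊥); enqueue [4]
  #7 pop 6: in=+ → − (was ⊥); enqueue [1,5]
  #8 pop 0: in=⊤ → ⊤ (was +); enqueue []
  #9 pop 4: in=+ → + (was ⊥); enqueue [3]
  #10 pop 1: in=⊤ → ⊤ (no change)
  #11 pop 5: in=⊤ → + (no change)
  #12 pop 3: in=⊤ → ⊤ (was +); enqueue [6]
  #13 pop 6: in=⊤ → − (no change)

Fixpoint:
  val[0] = ⊤
  val[1] = ⊤
  val[2] = −
  val[3] = ⊤
  val[4] = +
  val[5] = +
  val[6] = −

13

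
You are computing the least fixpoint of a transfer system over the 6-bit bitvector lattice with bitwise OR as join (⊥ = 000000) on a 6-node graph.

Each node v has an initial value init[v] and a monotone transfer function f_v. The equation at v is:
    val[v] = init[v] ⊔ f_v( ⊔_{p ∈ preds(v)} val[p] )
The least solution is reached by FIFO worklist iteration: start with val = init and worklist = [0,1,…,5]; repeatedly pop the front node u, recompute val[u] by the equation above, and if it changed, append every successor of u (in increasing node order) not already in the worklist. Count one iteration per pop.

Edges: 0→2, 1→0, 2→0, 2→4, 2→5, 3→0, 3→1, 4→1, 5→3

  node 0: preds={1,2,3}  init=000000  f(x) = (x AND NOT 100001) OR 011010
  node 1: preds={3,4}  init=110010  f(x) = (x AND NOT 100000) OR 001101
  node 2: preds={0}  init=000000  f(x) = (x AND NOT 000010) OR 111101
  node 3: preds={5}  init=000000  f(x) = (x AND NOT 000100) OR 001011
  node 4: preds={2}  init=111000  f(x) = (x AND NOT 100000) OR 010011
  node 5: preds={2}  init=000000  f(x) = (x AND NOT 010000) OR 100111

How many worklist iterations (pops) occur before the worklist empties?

12

Trace (12 dequeues):
  [1] u=0 | in 110010 | out 011010 | prev 000000 | push {}
  [2] u=1 | in 111000 | out 111111 | prev 110010 | push {0}
  [3] u=2 | in 011010 | out 111101 | prev 000000 | push {}
  [4] u=3 | in 000000 | out 001011 | prev 000000 | push {1}
  [5] u=4 | in 111101 | out 111111 | prev 111000 | push {}
  [6] u=5 | in 111101 | out 101111 | prev 000000 | push {3}
  [7] u=0 | in 111111 | out 011110 | prev 011010 | push {2}
  [8] u=1 | in 111111 | out 111111 | ==
  [9] u=3 | in 101111 | out 101011 | prev 001011 | push {0,1}
  [10] u=2 | in 011110 | out 111101 | ==
  [11] u=0 | in 111111 | out 011110 | ==
  [12] u=1 | in 111111 | out 111111 | ==

Converged values:
  [0] 011110
  [1] 111111
  [2] 111101
  [3] 101011
  [4] 111111
  [5] 101111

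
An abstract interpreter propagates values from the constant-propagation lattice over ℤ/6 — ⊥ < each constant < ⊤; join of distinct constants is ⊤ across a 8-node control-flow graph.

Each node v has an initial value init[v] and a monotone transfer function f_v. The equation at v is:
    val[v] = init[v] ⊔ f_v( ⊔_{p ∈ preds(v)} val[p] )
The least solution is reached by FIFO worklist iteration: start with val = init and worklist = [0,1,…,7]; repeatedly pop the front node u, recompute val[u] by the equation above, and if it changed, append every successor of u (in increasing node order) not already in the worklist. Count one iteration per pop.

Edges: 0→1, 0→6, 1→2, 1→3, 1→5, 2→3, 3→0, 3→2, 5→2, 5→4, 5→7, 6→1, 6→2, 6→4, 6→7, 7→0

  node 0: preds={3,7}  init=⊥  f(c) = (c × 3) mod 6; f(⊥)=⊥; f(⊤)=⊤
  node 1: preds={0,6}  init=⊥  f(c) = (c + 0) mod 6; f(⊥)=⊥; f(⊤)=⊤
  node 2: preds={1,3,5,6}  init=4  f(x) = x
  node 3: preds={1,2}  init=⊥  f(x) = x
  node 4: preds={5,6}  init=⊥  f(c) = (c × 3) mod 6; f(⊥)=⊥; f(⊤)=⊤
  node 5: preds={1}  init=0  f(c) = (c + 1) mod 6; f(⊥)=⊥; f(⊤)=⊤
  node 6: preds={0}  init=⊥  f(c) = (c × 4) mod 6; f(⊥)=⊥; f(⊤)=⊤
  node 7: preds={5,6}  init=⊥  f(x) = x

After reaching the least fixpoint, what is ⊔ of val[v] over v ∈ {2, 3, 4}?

⊤

Worklist (20 pops):
  #1 pop 0: in=⊥ → ⊥ (no change)
  #2 pop 1: in=⊥ → ⊥ (no change)
  #3 pop 2: in=0 → ⊤ (was 4); enqueue []
  #4 pop 3: in=⊤ → ⊤ (was ⊥); enqueue [0,2]
  #5 pop 4: in=0 → 0 (was ⊥); enqueue []
  #6 pop 5: in=⊥ → 0 (no change)
  #7 pop 6: in=⊥ → ⊥ (no change)
  #8 pop 7: in=0 → 0 (was ⊥); enqueue []
  #9 pop 0: in=⊤ → ⊤ (was ⊥); enqueue [1,6]
  #10 pop 2: in=⊤ → ⊤ (no change)
  #11 pop 1: in=⊤ → ⊤ (was ⊥); enqueue [2,3,5]
  #12 pop 6: in=⊤ → ⊤ (was ⊥); enqueue [1,4,7]
  #13 pop 2: in=⊤ → ⊤ (no change)
  #14 pop 3: in=⊤ → ⊤ (no change)
  #15 pop 5: in=⊤ → ⊤ (was 0); enqueue [2]
  #16 pop 1: in=⊤ → ⊤ (no change)
  #17 pop 4: in=⊤ → ⊤ (was 0); enqueue []
  #18 pop 7: in=⊤ → ⊤ (was 0); enqueue [0]
  #19 pop 2: in=⊤ → ⊤ (no change)
  #20 pop 0: in=⊤ → ⊤ (no change)

Fixpoint:
  val[0] = ⊤
  val[1] = ⊤
  val[2] = ⊤
  val[3] = ⊤
  val[4] = ⊤
  val[5] = ⊤
  val[6] = ⊤
  val[7] = ⊤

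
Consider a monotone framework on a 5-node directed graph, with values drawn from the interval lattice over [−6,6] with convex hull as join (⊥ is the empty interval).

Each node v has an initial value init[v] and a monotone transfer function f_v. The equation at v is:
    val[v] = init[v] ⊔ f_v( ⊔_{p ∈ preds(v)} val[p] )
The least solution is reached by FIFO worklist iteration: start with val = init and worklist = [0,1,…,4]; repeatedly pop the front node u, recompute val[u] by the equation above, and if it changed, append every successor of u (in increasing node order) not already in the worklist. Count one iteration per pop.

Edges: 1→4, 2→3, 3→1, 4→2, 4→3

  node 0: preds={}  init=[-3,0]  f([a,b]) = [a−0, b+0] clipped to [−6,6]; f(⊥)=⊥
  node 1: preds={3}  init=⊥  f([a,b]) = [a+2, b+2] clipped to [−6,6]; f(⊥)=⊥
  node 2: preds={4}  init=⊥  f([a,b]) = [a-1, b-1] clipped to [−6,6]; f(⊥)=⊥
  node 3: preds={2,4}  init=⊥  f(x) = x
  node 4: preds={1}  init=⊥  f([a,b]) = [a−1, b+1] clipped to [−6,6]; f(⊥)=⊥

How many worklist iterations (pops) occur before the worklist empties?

Iteration log — 5 steps:
  step 1. node 0  ⊔preds=⊥  new=[-3,0]  stable
  step 2. node 1  ⊔preds=⊥  new=⊥  stable
  step 3. node 2  ⊔preds=⊥  new=⊥  stable
  step 4. node 3  ⊔preds=⊥  new=⊥  stable
  step 5. node 4  ⊔preds=⊥  new=⊥  stable

Least fixpoint reached:
  node 0: [-3,0]
  node 1: ⊥
  node 2: ⊥
  node 3: ⊥
  node 4: ⊥

5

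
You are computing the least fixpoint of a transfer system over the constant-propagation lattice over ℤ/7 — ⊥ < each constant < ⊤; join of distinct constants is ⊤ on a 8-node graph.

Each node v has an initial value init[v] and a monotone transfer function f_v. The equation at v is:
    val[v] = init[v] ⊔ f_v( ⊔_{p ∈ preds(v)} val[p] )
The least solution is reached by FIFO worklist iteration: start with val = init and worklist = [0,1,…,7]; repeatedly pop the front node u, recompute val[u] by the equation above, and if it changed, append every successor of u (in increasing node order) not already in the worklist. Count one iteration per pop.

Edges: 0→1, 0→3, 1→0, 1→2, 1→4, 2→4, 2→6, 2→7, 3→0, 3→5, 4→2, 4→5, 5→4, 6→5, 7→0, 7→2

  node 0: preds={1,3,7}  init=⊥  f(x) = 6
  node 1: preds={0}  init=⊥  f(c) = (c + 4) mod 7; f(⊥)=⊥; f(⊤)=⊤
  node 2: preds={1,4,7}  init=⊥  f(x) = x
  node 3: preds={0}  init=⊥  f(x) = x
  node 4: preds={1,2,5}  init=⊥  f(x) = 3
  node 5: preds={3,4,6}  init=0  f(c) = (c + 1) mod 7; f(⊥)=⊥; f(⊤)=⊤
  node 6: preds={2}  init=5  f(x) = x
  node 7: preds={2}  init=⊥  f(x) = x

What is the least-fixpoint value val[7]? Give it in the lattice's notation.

Worklist (12 pops):
  #1 pop 0: in=⊥ → 6 (was ⊥); enqueue []
  #2 pop 1: in=6 → 3 (was ⊥); enqueue [0]
  #3 pop 2: in=3 → 3 (was ⊥); enqueue []
  #4 pop 3: in=6 → 6 (was ⊥); enqueue []
  #5 pop 4: in=⊤ → 3 (was ⊥); enqueue [2]
  #6 pop 5: in=⊤ → ⊤ (was 0); enqueue [4]
  #7 pop 6: in=3 → ⊤ (was 5); enqueue [5]
  #8 pop 7: in=3 → 3 (was ⊥); enqueue []
  #9 pop 0: in=⊤ → 6 (no change)
  #10 pop 2: in=3 → 3 (no change)
  #11 pop 4: in=⊤ → 3 (no change)
  #12 pop 5: in=⊤ → ⊤ (no change)

Fixpoint:
  val[0] = 6
  val[1] = 3
  val[2] = 3
  val[3] = 6
  val[4] = 3
  val[5] = ⊤
  val[6] = ⊤
  val[7] = 3

3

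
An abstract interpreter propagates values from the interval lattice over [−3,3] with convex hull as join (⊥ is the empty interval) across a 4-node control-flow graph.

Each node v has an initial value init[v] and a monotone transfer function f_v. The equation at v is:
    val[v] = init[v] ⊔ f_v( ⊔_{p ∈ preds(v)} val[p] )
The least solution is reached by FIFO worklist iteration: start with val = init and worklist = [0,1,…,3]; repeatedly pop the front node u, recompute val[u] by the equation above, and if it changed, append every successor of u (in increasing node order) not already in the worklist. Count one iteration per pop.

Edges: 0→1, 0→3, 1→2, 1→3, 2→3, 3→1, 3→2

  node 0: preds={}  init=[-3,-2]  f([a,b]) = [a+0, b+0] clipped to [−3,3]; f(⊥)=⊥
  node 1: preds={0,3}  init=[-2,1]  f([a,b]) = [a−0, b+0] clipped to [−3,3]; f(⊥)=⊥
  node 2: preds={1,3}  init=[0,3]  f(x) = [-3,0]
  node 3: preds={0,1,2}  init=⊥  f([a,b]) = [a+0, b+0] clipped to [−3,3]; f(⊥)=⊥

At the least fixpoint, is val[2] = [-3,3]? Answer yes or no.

yes

Worklist (7 pops):
  #1 pop 0: in=⊥ → [-3,-2] (no change)
  #2 pop 1: in=[-3,-2] → [-3,1] (was [-2,1]); enqueue []
  #3 pop 2: in=[-3,1] → [-3,3] (was [0,3]); enqueue []
  #4 pop 3: in=[-3,3] → [-3,3] (was ⊥); enqueue [1,2]
  #5 pop 1: in=[-3,3] → [-3,3] (was [-3,1]); enqueue [3]
  #6 pop 2: in=[-3,3] → [-3,3] (no change)
  #7 pop 3: in=[-3,3] → [-3,3] (no change)

Fixpoint:
  val[0] = [-3,-2]
  val[1] = [-3,3]
  val[2] = [-3,3]
  val[3] = [-3,3]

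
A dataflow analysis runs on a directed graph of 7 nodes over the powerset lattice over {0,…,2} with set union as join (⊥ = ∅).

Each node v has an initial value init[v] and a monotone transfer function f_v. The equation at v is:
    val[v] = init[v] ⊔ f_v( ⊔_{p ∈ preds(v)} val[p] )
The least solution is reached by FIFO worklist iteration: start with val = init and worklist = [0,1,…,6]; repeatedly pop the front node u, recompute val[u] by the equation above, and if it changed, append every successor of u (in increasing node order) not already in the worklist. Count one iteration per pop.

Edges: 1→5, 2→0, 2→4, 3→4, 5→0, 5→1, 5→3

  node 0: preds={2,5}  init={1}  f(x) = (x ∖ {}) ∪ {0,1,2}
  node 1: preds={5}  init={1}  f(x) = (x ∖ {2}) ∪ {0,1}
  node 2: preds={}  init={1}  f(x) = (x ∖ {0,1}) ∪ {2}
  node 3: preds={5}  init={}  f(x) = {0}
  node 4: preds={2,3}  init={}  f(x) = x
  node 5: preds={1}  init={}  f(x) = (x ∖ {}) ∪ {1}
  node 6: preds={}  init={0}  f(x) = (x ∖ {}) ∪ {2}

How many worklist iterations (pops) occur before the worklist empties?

10

Worklist (10 pops):
  #1 pop 0: in={1} → {0,1,2} (was {1}); enqueue []
  #2 pop 1: in={} → {0,1} (was {1}); enqueue []
  #3 pop 2: in={} → {1,2} (was {1}); enqueue [0]
  #4 pop 3: in={} → {0} (was {}); enqueue []
  #5 pop 4: in={0,1,2} → {0,1,2} (was {}); enqueue []
  #6 pop 5: in={0,1} → {0,1} (was {}); enqueue [1,3]
  #7 pop 6: in={} → {0,2} (was {0}); enqueue []
  #8 pop 0: in={0,1,2} → {0,1,2} (no change)
  #9 pop 1: in={0,1} → {0,1} (no change)
  #10 pop 3: in={0,1} → {0} (no change)

Fixpoint:
  val[0] = {0,1,2}
  val[1] = {0,1}
  val[2] = {1,2}
  val[3] = {0}
  val[4] = {0,1,2}
  val[5] = {0,1}
  val[6] = {0,2}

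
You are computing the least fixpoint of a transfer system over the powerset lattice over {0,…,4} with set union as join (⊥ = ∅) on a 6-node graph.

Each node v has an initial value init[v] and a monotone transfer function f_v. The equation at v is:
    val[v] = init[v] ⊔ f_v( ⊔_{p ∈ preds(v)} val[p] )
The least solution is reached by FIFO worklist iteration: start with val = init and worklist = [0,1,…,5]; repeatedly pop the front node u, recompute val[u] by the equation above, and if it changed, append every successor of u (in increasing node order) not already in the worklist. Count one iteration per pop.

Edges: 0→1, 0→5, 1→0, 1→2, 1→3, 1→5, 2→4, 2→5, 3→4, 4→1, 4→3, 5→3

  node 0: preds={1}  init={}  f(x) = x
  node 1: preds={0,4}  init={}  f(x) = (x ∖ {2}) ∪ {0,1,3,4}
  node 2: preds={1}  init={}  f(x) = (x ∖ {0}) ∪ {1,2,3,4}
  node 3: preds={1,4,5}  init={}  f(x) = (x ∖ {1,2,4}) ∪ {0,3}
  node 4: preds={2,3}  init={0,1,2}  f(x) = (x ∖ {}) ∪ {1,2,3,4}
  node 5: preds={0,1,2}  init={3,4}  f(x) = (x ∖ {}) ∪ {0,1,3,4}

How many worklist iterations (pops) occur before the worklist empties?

Trace (10 dequeues):
  [1] u=0 | in {} | out {} | ==
  [2] u=1 | in {0,1,2} | out {0,1,3,4} | prev {} | push {0}
  [3] u=2 | in {0,1,3,4} | out {1,2,3,4} | prev {} | push {}
  [4] u=3 | in {0,1,2,3,4} | out {0,3} | prev {} | push {}
  [5] u=4 | in {0,1,2,3,4} | out {0,1,2,3,4} | prev {0,1,2} | push {1,3}
  [6] u=5 | in {0,1,2,3,4} | out {0,1,2,3,4} | prev {3,4} | push {}
  [7] u=0 | in {0,1,3,4} | out {0,1,3,4} | prev {} | push {5}
  [8] u=1 | in {0,1,2,3,4} | out {0,1,3,4} | ==
  [9] u=3 | in {0,1,2,3,4} | out {0,3} | ==
  [10] u=5 | in {0,1,2,3,4} | out {0,1,2,3,4} | ==

Converged values:
  [0] {0,1,3,4}
  [1] {0,1,3,4}
  [2] {1,2,3,4}
  [3] {0,3}
  [4] {0,1,2,3,4}
  [5] {0,1,2,3,4}

10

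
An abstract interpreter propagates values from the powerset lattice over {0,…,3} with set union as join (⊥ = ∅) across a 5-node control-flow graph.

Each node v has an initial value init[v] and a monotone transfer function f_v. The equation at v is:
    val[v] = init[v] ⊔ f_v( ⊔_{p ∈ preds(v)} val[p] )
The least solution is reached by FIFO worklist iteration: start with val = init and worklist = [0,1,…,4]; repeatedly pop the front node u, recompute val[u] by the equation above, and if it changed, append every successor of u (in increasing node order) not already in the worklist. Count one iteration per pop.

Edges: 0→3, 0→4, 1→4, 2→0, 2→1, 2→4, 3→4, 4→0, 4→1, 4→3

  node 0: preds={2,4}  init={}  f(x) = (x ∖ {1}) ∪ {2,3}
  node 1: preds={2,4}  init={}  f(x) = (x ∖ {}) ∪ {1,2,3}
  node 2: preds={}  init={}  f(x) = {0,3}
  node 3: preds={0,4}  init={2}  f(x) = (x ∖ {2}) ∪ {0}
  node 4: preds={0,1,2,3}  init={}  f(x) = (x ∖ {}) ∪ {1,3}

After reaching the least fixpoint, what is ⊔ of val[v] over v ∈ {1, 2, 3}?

Worklist (9 pops):
  #1 pop 0: in={} → {2,3} (was {}); enqueue []
  #2 pop 1: in={} → {1,2,3} (was {}); enqueue []
  #3 pop 2: in={} → {0,3} (was {}); enqueue [0,1]
  #4 pop 3: in={2,3} → {0,2,3} (was {2}); enqueue []
  #5 pop 4: in={0,1,2,3} → {0,1,2,3} (was {}); enqueue [3]
  #6 pop 0: in={0,1,2,3} → {0,2,3} (was {2,3}); enqueue [4]
  #7 pop 1: in={0,1,2,3} → {0,1,2,3} (was {1,2,3}); enqueue []
  #8 pop 3: in={0,1,2,3} → {0,1,2,3} (was {0,2,3}); enqueue []
  #9 pop 4: in={0,1,2,3} → {0,1,2,3} (no change)

Fixpoint:
  val[0] = {0,2,3}
  val[1] = {0,1,2,3}
  val[2] = {0,3}
  val[3] = {0,1,2,3}
  val[4] = {0,1,2,3}

{0,1,2,3}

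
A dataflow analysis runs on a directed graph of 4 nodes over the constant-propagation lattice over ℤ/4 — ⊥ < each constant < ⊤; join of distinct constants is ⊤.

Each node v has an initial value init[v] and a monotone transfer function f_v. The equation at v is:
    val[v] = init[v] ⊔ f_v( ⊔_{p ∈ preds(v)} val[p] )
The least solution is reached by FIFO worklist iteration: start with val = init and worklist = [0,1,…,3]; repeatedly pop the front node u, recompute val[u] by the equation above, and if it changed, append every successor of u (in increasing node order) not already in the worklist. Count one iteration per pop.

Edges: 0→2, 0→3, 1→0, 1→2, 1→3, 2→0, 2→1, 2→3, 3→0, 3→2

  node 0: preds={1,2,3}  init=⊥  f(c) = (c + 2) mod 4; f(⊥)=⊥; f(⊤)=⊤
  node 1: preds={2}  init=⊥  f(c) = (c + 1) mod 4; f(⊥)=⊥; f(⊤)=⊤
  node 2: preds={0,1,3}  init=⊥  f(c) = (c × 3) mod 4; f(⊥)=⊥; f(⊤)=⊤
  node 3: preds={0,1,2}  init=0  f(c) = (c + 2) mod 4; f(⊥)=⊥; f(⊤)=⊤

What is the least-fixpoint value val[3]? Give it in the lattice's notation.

Worklist (9 pops):
  #1 pop 0: in=0 → 2 (was ⊥); enqueue []
  #2 pop 1: in=⊥ → ⊥ (no change)
  #3 pop 2: in=⊤ → ⊤ (was ⊥); enqueue [0,1]
  #4 pop 3: in=⊤ → ⊤ (was 0); enqueue [2]
  #5 pop 0: in=⊤ → ⊤ (was 2); enqueue [3]
  #6 pop 1: in=⊤ → ⊤ (was ⊥); enqueue [0]
  #7 pop 2: in=⊤ → ⊤ (no change)
  #8 pop 3: in=⊤ → ⊤ (no change)
  #9 pop 0: in=⊤ → ⊤ (no change)

Fixpoint:
  val[0] = ⊤
  val[1] = ⊤
  val[2] = ⊤
  val[3] = ⊤

⊤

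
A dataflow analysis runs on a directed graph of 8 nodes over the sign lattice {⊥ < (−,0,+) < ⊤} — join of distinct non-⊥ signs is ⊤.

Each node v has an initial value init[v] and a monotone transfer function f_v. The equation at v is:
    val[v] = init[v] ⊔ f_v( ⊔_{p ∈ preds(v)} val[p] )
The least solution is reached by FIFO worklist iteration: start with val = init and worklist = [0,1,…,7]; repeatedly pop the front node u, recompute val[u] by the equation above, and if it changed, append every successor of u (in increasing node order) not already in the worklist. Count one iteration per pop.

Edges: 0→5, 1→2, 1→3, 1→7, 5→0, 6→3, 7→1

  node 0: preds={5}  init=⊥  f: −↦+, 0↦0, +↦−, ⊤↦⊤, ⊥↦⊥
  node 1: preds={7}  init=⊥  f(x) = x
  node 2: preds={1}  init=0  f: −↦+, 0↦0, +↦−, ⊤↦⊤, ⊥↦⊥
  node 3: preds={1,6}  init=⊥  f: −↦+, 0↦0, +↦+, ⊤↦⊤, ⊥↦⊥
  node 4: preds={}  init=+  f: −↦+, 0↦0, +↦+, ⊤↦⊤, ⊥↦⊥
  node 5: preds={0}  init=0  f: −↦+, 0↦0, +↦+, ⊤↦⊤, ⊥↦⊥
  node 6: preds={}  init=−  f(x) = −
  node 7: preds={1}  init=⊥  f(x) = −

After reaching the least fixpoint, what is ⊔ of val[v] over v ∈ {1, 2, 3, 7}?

⊤

Iteration log — 12 steps:
  step 1. node 0  ⊔preds=0  new=0  old=⊥  +wl: 
  step 2. node 1  ⊔preds=⊥  new=⊥  stable
  step 3. node 2  ⊔preds=⊥  new=0  stable
  step 4. node 3  ⊔preds=−  new=+  old=⊥  +wl: 
  step 5. node 4  ⊔preds=⊥  new=+  stable
  step 6. node 5  ⊔preds=0  new=0  stable
  step 7. node 6  ⊔preds=⊥  new=−  stable
  step 8. node 7  ⊔preds=⊥  new=−  old=⊥  +wl: 1
  step 9. node 1  ⊔preds=−  new=−  old=⊥  +wl: 2,3,7
  step 10. node 2  ⊔preds=−  new=⊤  old=0  +wl: 
  step 11. node 3  ⊔preds=−  new=+  stable
  step 12. node 7  ⊔preds=−  new=−  stable

Least fixpoint reached:
  node 0: 0
  node 1: −
  node 2: ⊤
  node 3: +
  node 4: +
  node 5: 0
  node 6: −
  node 7: −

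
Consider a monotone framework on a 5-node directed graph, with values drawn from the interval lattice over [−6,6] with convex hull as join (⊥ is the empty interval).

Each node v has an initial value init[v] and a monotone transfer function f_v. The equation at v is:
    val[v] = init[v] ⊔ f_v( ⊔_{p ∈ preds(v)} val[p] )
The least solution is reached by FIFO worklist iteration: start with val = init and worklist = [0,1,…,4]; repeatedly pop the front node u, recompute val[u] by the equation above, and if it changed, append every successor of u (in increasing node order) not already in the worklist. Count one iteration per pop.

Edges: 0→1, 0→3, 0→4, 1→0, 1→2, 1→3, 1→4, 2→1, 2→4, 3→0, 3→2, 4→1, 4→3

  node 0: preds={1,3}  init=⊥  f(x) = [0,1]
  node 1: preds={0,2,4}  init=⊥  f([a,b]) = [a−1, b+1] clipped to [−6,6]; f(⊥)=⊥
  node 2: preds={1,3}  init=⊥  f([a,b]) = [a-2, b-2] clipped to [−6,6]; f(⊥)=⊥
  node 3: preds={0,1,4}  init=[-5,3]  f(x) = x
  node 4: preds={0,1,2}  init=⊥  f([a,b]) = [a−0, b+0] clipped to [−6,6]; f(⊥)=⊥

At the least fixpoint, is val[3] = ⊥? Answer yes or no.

no

Iteration log — 28 steps:
  step 1. node 0  ⊔preds=[-5,3]  new=[0,1]  old=⊥  +wl: 
  step 2. node 1  ⊔preds=[0,1]  new=[-1,2]  old=⊥  +wl: 0
  step 3. node 2  ⊔preds=[-5,3]  new=[-6,1]  old=⊥  +wl: 1
  step 4. node 3  ⊔preds=[-1,2]  new=[-5,3]  stable
  step 5. node 4  ⊔preds=[-6,2]  new=[-6,2]  old=⊥  +wl: 3
  step 6. node 0  ⊔preds=[-5,3]  new=[0,1]  stable
  step 7. node 1  ⊔preds=[-6,2]  new=[-6,3]  old=[-1,2]  +wl: 0,2,4
  step 8. node 3  ⊔preds=[-6,3]  new=[-6,3]  old=[-5,3]  +wl: 
  step 9. node 0  ⊔preds=[-6,3]  new=[0,1]  stable
  step 10. node 2  ⊔preds=[-6,3]  new=[-6,1]  stable
  step 11. node 4  ⊔preds=[-6,3]  new=[-6,3]  old=[-6,2]  +wl: 1,3
  step 12. node 1  ⊔preds=[-6,3]  new=[-6,4]  old=[-6,3]  +wl: 0,2,4
  step 13. node 3  ⊔preds=[-6,4]  new=[-6,4]  old=[-6,3]  +wl: 
  step 14. node 0  ⊔preds=[-6,4]  new=[0,1]  stable
  step 15. node 2  ⊔preds=[-6,4]  new=[-6,2]  old=[-6,1]  +wl: 1
  step 16. node 4  ⊔preds=[-6,4]  new=[-6,4]  old=[-6,3]  +wl: 3
  step 17. node 1  ⊔preds=[-6,4]  new=[-6,5]  old=[-6,4]  +wl: 0,2,4
  step 18. node 3  ⊔preds=[-6,5]  new=[-6,5]  old=[-6,4]  +wl: 
  step 19. node 0  ⊔preds=[-6,5]  new=[0,1]  stable
  step 20. node 2  ⊔preds=[-6,5]  new=[-6,3]  old=[-6,2]  +wl: 1
  step 21. node 4  ⊔preds=[-6,5]  new=[-6,5]  old=[-6,4]  +wl: 3
  step 22. node 1  ⊔preds=[-6,5]  new=[-6,6]  old=[-6,5]  +wl: 0,2,4
  step 23. node 3  ⊔preds=[-6,6]  new=[-6,6]  old=[-6,5]  +wl: 
  step 24. node 0  ⊔preds=[-6,6]  new=[0,1]  stable
  step 25. node 2  ⊔preds=[-6,6]  new=[-6,4]  old=[-6,3]  +wl: 1
  step 26. node 4  ⊔preds=[-6,6]  new=[-6,6]  old=[-6,5]  +wl: 3
  step 27. node 1  ⊔preds=[-6,6]  new=[-6,6]  stable
  step 28. node 3  ⊔preds=[-6,6]  new=[-6,6]  stable

Least fixpoint reached:
  node 0: [0,1]
  node 1: [-6,6]
  node 2: [-6,4]
  node 3: [-6,6]
  node 4: [-6,6]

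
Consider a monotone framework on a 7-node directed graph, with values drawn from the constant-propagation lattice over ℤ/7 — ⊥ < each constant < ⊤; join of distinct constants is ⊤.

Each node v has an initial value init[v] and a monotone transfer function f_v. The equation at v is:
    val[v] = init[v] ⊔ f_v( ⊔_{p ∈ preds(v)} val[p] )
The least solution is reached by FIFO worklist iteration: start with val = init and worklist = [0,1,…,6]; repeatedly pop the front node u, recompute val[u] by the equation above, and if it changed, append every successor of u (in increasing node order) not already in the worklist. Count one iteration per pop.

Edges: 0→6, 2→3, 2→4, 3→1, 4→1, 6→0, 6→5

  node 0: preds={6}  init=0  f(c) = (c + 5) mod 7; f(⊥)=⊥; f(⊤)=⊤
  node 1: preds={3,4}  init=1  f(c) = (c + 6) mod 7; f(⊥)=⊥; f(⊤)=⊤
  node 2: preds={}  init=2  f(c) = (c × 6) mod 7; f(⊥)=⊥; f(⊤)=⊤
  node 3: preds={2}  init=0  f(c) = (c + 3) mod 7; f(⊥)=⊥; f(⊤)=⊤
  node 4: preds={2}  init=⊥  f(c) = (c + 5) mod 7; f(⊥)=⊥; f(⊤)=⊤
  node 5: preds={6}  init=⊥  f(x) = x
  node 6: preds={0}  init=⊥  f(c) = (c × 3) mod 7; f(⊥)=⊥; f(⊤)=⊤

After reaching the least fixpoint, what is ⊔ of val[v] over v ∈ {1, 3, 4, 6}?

Worklist (13 pops):
  #1 pop 0: in=⊥ → 0 (no change)
  #2 pop 1: in=0 → ⊤ (was 1); enqueue []
  #3 pop 2: in=⊥ → 2 (no change)
  #4 pop 3: in=2 → ⊤ (was 0); enqueue [1]
  #5 pop 4: in=2 → 0 (was ⊥); enqueue []
  #6 pop 5: in=⊥ → ⊥ (no change)
  #7 pop 6: in=0 → 0 (was ⊥); enqueue [0,5]
  #8 pop 1: in=⊤ → ⊤ (no change)
  #9 pop 0: in=0 → ⊤ (was 0); enqueue [6]
  #10 pop 5: in=0 → 0 (was ⊥); enqueue []
  #11 pop 6: in=⊤ → ⊤ (was 0); enqueue [0,5]
  #12 pop 0: in=⊤ → ⊤ (no change)
  #13 pop 5: in=⊤ → ⊤ (was 0); enqueue []

Fixpoint:
  val[0] = ⊤
  val[1] = ⊤
  val[2] = 2
  val[3] = ⊤
  val[4] = 0
  val[5] = ⊤
  val[6] = ⊤

⊤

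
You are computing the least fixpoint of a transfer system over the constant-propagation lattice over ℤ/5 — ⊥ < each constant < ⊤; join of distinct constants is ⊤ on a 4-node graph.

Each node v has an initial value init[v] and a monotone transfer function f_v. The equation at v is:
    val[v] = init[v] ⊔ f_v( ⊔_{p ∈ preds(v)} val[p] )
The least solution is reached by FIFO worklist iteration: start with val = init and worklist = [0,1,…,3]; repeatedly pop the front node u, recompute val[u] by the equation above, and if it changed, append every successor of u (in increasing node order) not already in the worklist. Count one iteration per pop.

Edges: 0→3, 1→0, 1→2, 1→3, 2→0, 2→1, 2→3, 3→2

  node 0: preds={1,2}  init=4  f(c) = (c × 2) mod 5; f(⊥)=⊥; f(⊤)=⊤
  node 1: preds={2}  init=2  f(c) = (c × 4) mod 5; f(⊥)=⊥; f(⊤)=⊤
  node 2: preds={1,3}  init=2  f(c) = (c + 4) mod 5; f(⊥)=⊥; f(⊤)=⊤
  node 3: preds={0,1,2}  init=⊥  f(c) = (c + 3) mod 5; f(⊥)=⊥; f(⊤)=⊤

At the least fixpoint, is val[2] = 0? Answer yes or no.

Trace (8 dequeues):
  [1] u=0 | in 2 | out 4 | ==
  [2] u=1 | in 2 | out ⊤ | prev 2 | push {0}
  [3] u=2 | in ⊤ | out ⊤ | prev 2 | push {1}
  [4] u=3 | in ⊤ | out ⊤ | prev ⊥ | push {2}
  [5] u=0 | in ⊤ | out ⊤ | prev 4 | push {3}
  [6] u=1 | in ⊤ | out ⊤ | ==
  [7] u=2 | in ⊤ | out ⊤ | ==
  [8] u=3 | in ⊤ | out ⊤ | ==

Converged values:
  [0] ⊤
  [1] ⊤
  [2] ⊤
  [3] ⊤

no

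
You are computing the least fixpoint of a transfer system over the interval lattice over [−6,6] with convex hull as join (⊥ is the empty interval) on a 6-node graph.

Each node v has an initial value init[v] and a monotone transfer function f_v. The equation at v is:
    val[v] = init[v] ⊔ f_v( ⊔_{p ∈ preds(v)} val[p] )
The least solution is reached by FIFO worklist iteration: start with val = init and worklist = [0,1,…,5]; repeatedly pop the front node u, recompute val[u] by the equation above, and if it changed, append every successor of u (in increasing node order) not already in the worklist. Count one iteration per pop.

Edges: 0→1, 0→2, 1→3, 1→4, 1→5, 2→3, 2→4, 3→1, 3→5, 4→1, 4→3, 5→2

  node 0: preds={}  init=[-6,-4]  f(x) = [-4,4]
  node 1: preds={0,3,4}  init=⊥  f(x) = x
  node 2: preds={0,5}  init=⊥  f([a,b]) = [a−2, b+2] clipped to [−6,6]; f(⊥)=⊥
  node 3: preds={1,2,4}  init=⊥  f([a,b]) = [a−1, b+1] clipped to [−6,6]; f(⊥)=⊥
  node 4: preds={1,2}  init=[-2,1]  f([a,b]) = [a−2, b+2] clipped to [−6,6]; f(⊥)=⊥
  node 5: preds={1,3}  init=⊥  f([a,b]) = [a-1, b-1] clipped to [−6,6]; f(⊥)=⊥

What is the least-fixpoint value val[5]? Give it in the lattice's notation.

[-6,5]

Trace (11 dequeues):
  [1] u=0 | in ⊥ | out [-6,4] | prev [-6,-4] | push {}
  [2] u=1 | in [-6,4] | out [-6,4] | prev ⊥ | push {}
  [3] u=2 | in [-6,4] | out [-6,6] | prev ⊥ | push {}
  [4] u=3 | in [-6,6] | out [-6,6] | prev ⊥ | push {1}
  [5] u=4 | in [-6,6] | out [-6,6] | prev [-2,1] | push {3}
  [6] u=5 | in [-6,6] | out [-6,5] | prev ⊥ | push {2}
  [7] u=1 | in [-6,6] | out [-6,6] | prev [-6,4] | push {4,5}
  [8] u=3 | in [-6,6] | out [-6,6] | ==
  [9] u=2 | in [-6,5] | out [-6,6] | ==
  [10] u=4 | in [-6,6] | out [-6,6] | ==
  [11] u=5 | in [-6,6] | out [-6,5] | ==

Converged values:
  [0] [-6,4]
  [1] [-6,6]
  [2] [-6,6]
  [3] [-6,6]
  [4] [-6,6]
  [5] [-6,5]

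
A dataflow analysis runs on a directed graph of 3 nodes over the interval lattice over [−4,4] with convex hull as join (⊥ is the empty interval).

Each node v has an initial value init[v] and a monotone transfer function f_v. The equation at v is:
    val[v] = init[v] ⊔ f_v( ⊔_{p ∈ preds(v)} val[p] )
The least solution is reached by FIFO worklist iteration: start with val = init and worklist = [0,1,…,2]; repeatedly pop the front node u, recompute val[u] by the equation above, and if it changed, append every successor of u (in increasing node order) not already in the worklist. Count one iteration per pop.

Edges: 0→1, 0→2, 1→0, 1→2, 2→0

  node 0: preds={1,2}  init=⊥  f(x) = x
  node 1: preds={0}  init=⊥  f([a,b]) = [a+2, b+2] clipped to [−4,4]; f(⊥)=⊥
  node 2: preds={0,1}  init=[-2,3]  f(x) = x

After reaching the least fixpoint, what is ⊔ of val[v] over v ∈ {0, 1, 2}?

[-2,4]

Trace (6 dequeues):
  [1] u=0 | in [-2,3] | out [-2,3] | prev ⊥ | push {}
  [2] u=1 | in [-2,3] | out [0,4] | prev ⊥ | push {0}
  [3] u=2 | in [-2,4] | out [-2,4] | prev [-2,3] | push {}
  [4] u=0 | in [-2,4] | out [-2,4] | prev [-2,3] | push {1,2}
  [5] u=1 | in [-2,4] | out [0,4] | ==
  [6] u=2 | in [-2,4] | out [-2,4] | ==

Converged values:
  [0] [-2,4]
  [1] [0,4]
  [2] [-2,4]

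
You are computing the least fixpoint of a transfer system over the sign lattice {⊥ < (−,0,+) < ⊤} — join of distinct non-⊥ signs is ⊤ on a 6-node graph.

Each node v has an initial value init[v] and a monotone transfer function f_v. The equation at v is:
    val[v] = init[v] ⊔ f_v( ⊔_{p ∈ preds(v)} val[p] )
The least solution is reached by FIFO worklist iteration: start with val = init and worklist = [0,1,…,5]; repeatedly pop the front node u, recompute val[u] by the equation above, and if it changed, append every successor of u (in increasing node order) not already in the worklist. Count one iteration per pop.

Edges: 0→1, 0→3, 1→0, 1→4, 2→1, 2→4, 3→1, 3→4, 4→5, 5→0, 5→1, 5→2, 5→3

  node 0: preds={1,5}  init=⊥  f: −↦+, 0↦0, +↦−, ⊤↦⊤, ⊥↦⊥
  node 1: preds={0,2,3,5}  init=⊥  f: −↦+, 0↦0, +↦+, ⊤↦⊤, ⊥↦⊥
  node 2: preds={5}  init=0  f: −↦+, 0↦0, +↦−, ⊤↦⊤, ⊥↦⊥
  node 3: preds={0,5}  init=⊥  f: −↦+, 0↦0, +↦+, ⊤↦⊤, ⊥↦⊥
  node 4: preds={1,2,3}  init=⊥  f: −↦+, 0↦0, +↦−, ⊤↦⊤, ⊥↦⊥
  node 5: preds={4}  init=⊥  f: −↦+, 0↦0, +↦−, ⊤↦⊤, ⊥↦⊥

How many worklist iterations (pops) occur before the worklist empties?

Trace (12 dequeues):
  [1] u=0 | in ⊥ | out ⊥ | ==
  [2] u=1 | in 0 | out 0 | prev ⊥ | push {0}
  [3] u=2 | in ⊥ | out 0 | ==
  [4] u=3 | in ⊥ | out ⊥ | ==
  [5] u=4 | in 0 | out 0 | prev ⊥ | push {}
  [6] u=5 | in 0 | out 0 | prev ⊥ | push {1,2,3}
  [7] u=0 | in 0 | out 0 | prev ⊥ | push {}
  [8] u=1 | in 0 | out 0 | ==
  [9] u=2 | in 0 | out 0 | ==
  [10] u=3 | in 0 | out 0 | prev ⊥ | push {1,4}
  [11] u=1 | in 0 | out 0 | ==
  [12] u=4 | in 0 | out 0 | ==

Converged values:
  [0] 0
  [1] 0
  [2] 0
  [3] 0
  [4] 0
  [5] 0

12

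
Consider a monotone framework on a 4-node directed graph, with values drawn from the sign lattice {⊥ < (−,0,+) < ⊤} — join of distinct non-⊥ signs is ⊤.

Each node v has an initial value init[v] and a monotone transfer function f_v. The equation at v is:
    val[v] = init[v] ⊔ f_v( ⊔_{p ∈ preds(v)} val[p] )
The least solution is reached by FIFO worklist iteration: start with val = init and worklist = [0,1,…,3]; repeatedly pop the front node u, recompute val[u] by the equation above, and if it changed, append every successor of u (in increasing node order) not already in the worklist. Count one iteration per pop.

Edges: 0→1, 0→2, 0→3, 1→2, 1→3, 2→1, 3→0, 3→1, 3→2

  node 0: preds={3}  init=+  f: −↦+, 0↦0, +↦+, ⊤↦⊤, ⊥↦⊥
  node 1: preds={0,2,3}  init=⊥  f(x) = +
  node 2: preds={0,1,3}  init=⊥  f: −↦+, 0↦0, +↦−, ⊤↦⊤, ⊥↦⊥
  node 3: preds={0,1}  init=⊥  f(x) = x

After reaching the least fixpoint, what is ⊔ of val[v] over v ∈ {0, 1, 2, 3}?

⊤

Worklist (7 pops):
  #1 pop 0: in=⊥ → + (no change)
  #2 pop 1: in=+ → + (was ⊥); enqueue []
  #3 pop 2: in=+ → − (was ⊥); enqueue [1]
  #4 pop 3: in=+ → + (was ⊥); enqueue [0,2]
  #5 pop 1: in=⊤ → + (no change)
  #6 pop 0: in=+ → + (no change)
  #7 pop 2: in=+ → − (no change)

Fixpoint:
  val[0] = +
  val[1] = +
  val[2] = −
  val[3] = +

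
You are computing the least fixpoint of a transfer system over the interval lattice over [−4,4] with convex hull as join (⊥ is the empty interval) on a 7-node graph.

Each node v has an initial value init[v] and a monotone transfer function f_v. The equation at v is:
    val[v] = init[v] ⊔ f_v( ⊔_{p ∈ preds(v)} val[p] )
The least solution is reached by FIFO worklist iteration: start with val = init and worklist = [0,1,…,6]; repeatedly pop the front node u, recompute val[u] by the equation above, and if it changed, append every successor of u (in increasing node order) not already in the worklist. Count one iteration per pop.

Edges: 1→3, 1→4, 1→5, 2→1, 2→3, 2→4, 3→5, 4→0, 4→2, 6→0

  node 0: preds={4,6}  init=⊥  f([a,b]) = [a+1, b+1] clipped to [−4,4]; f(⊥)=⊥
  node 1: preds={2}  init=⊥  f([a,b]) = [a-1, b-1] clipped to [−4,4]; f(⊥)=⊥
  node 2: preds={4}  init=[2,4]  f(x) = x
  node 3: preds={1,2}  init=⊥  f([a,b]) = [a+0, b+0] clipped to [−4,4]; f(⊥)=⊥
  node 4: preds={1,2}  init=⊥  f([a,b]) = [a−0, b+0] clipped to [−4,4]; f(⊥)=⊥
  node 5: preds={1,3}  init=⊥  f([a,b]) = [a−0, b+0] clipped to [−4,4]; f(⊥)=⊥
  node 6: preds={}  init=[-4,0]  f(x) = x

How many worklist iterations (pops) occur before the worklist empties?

Worklist (42 pops):
  #1 pop 0: in=[-4,0] → [-3,1] (was ⊥); enqueue []
  #2 pop 1: in=[2,4] → [1,3] (was ⊥); enqueue []
  #3 pop 2: in=⊥ → [2,4] (no change)
  #4 pop 3: in=[1,4] → [1,4] (was ⊥); enqueue []
  #5 pop 4: in=[1,4] → [1,4] (was ⊥); enqueue [0,2]
  #6 pop 5: in=[1,4] → [1,4] (was ⊥); enqueue []
  #7 pop 6: in=⊥ → [-4,0] (no change)
  #8 pop 0: in=[-4,4] → [-3,4] (was [-3,1]); enqueue []
  #9 pop 2: in=[1,4] → [1,4] (was [2,4]); enqueue [1,3,4]
  #10 pop 1: in=[1,4] → [0,3] (was [1,3]); enqueue [5]
  #11 pop 3: in=[0,4] → [0,4] (was [1,4]); enqueue []
  #12 pop 4: in=[0,4] → [0,4] (was [1,4]); enqueue [0,2]
  #13 pop 5: in=[0,4] → [0,4] (was [1,4]); enqueue []
  #14 pop 0: in=[-4,4] → [-3,4] (no change)
  #15 pop 2: in=[0,4] → [0,4] (was [1,4]); enqueue [1,3,4]
  #16 pop 1: in=[0,4] → [-1,3] (was [0,3]); enqueue [5]
  #17 pop 3: in=[-1,4] → [-1,4] (was [0,4]); enqueue []
  #18 pop 4: in=[-1,4] → [-1,4] (was [0,4]); enqueue [0,2]
  #19 pop 5: in=[-1,4] → [-1,4] (was [0,4]); enqueue []
  #20 pop 0: in=[-4,4] → [-3,4] (no change)
  #21 pop 2: in=[-1,4] → [-1,4] (was [0,4]); enqueue [1,3,4]
  #22 pop 1: in=[-1,4] → [-2,3] (was [-1,3]); enqueue [5]
  #23 pop 3: in=[-2,4] → [-2,4] (was [-1,4]); enqueue []
  #24 pop 4: in=[-2,4] → [-2,4] (was [-1,4]); enqueue [0,2]
  #25 pop 5: in=[-2,4] → [-2,4] (was [-1,4]); enqueue []
  #26 pop 0: in=[-4,4] → [-3,4] (no change)
  #27 pop 2: in=[-2,4] → [-2,4] (was [-1,4]); enqueue [1,3,4]
  #28 pop 1: in=[-2,4] → [-3,3] (was [-2,3]); enqueue [5]
  #29 pop 3: in=[-3,4] → [-3,4] (was [-2,4]); enqueue []
  #30 pop 4: in=[-3,4] → [-3,4] (was [-2,4]); enqueue [0,2]
  #31 pop 5: in=[-3,4] → [-3,4] (was [-2,4]); enqueue []
  #32 pop 0: in=[-4,4] → [-3,4] (no change)
  #33 pop 2: in=[-3,4] → [-3,4] (was [-2,4]); enqueue [1,3,4]
  #34 pop 1: in=[-3,4] → [-4,3] (was [-3,3]); enqueue [5]
  #35 pop 3: in=[-4,4] → [-4,4] (was [-3,4]); enqueue []
  #36 pop 4: in=[-4,4] → [-4,4] (was [-3,4]); enqueue [0,2]
  #37 pop 5: in=[-4,4] → [-4,4] (was [-3,4]); enqueue []
  #38 pop 0: in=[-4,4] → [-3,4] (no change)
  #39 pop 2: in=[-4,4] → [-4,4] (was [-3,4]); enqueue [1,3,4]
  #40 pop 1: in=[-4,4] → [-4,3] (no change)
  #41 pop 3: in=[-4,4] → [-4,4] (no change)
  #42 pop 4: in=[-4,4] → [-4,4] (no change)

Fixpoint:
  val[0] = [-3,4]
  val[1] = [-4,3]
  val[2] = [-4,4]
  val[3] = [-4,4]
  val[4] = [-4,4]
  val[5] = [-4,4]
  val[6] = [-4,0]

42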